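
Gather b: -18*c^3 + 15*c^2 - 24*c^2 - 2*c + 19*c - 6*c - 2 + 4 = -18*c^3 - 9*c^2 + 11*c + 2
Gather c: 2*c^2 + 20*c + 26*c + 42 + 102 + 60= 2*c^2 + 46*c + 204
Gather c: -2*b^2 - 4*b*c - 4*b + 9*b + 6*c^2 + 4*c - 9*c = -2*b^2 + 5*b + 6*c^2 + c*(-4*b - 5)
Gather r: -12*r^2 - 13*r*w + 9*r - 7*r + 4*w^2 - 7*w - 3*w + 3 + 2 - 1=-12*r^2 + r*(2 - 13*w) + 4*w^2 - 10*w + 4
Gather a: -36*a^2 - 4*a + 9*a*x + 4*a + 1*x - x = -36*a^2 + 9*a*x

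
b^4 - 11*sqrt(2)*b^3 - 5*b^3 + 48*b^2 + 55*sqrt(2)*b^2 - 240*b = b*(b - 5)*(b - 8*sqrt(2))*(b - 3*sqrt(2))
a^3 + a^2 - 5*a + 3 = (a - 1)^2*(a + 3)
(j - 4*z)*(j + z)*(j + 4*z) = j^3 + j^2*z - 16*j*z^2 - 16*z^3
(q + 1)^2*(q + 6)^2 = q^4 + 14*q^3 + 61*q^2 + 84*q + 36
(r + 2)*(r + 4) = r^2 + 6*r + 8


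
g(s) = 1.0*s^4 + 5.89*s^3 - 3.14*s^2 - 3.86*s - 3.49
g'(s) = 4.0*s^3 + 17.67*s^2 - 6.28*s - 3.86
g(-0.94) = -6.75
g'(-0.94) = 14.33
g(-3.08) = -103.49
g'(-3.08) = 66.23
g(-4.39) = -173.97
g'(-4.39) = 25.83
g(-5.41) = -150.51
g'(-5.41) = -86.08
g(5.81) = 2162.73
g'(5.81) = 1340.62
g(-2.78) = -83.84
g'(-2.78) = 64.22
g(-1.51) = -19.90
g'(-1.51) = 32.14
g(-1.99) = -38.98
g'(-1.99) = 47.09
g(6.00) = 2428.55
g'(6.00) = 1458.58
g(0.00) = -3.49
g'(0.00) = -3.86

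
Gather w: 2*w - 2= 2*w - 2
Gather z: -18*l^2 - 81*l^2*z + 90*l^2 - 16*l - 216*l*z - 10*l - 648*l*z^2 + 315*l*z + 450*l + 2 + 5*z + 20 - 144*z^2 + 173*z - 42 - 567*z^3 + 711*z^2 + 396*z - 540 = 72*l^2 + 424*l - 567*z^3 + z^2*(567 - 648*l) + z*(-81*l^2 + 99*l + 574) - 560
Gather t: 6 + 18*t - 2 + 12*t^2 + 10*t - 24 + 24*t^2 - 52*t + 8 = 36*t^2 - 24*t - 12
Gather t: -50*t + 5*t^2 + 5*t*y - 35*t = 5*t^2 + t*(5*y - 85)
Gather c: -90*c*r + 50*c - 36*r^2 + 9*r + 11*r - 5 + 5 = c*(50 - 90*r) - 36*r^2 + 20*r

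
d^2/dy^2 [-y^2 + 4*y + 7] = -2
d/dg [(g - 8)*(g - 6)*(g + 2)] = 3*g^2 - 24*g + 20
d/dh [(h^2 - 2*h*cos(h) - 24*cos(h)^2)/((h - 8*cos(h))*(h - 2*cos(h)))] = 8*(-h^3*sin(h) + 5*h^2*sin(2*h) - h^2*cos(h) - 34*h*sin(h)*cos(h)^2 + 10*h*cos(h)^2 - 34*cos(h)^3)/((h - 8*cos(h))^2*(h - 2*cos(h))^2)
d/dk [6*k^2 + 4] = 12*k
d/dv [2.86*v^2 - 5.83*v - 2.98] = 5.72*v - 5.83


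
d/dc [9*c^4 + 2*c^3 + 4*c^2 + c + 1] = 36*c^3 + 6*c^2 + 8*c + 1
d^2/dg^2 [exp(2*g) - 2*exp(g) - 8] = (4*exp(g) - 2)*exp(g)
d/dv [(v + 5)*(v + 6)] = 2*v + 11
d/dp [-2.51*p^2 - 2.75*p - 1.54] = -5.02*p - 2.75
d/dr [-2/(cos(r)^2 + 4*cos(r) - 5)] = -4*(cos(r) + 2)*sin(r)/(cos(r)^2 + 4*cos(r) - 5)^2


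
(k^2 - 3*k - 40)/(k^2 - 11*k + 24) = (k + 5)/(k - 3)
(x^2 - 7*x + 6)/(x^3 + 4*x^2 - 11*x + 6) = (x - 6)/(x^2 + 5*x - 6)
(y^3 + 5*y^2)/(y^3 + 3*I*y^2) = (y + 5)/(y + 3*I)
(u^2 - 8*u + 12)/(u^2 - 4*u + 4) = (u - 6)/(u - 2)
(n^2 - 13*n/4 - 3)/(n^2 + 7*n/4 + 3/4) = (n - 4)/(n + 1)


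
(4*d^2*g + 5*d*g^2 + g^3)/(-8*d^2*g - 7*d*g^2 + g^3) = (-4*d - g)/(8*d - g)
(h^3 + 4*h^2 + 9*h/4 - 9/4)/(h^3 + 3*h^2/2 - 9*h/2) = (4*h^2 + 4*h - 3)/(2*h*(2*h - 3))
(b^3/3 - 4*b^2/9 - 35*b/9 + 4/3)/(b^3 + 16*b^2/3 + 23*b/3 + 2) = (3*b^2 - 13*b + 4)/(3*(3*b^2 + 7*b + 2))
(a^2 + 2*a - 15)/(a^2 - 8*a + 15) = (a + 5)/(a - 5)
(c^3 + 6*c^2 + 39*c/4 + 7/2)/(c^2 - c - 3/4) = (2*c^2 + 11*c + 14)/(2*c - 3)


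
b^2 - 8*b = b*(b - 8)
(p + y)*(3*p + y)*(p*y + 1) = 3*p^3*y + 4*p^2*y^2 + 3*p^2 + p*y^3 + 4*p*y + y^2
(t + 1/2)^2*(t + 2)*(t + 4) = t^4 + 7*t^3 + 57*t^2/4 + 19*t/2 + 2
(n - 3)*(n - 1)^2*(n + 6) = n^4 + n^3 - 23*n^2 + 39*n - 18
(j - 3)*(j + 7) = j^2 + 4*j - 21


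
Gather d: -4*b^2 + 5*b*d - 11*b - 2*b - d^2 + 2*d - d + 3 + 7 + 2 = -4*b^2 - 13*b - d^2 + d*(5*b + 1) + 12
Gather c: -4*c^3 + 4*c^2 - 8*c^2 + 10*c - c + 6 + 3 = -4*c^3 - 4*c^2 + 9*c + 9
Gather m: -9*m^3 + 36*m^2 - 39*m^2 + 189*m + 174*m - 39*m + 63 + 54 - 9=-9*m^3 - 3*m^2 + 324*m + 108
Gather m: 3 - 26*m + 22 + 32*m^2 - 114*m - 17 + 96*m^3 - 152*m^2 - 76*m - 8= 96*m^3 - 120*m^2 - 216*m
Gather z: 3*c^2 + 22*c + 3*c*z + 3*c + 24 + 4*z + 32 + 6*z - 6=3*c^2 + 25*c + z*(3*c + 10) + 50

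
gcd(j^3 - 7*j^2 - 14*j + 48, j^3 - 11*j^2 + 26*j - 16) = j^2 - 10*j + 16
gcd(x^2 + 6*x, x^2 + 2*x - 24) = x + 6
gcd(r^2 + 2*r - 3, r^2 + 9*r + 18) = r + 3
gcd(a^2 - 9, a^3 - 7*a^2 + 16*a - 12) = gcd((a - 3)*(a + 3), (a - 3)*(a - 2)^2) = a - 3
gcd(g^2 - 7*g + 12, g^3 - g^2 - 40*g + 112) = g - 4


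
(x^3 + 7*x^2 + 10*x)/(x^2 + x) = (x^2 + 7*x + 10)/(x + 1)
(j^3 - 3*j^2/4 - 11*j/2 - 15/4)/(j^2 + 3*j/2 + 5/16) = 4*(j^2 - 2*j - 3)/(4*j + 1)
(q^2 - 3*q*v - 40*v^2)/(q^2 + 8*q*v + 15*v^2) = (q - 8*v)/(q + 3*v)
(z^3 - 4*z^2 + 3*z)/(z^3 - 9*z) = (z - 1)/(z + 3)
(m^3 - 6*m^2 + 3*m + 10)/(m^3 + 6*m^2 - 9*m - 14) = (m - 5)/(m + 7)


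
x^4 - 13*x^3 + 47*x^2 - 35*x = x*(x - 7)*(x - 5)*(x - 1)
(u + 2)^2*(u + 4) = u^3 + 8*u^2 + 20*u + 16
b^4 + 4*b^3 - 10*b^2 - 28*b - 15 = (b - 3)*(b + 1)^2*(b + 5)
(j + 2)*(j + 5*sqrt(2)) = j^2 + 2*j + 5*sqrt(2)*j + 10*sqrt(2)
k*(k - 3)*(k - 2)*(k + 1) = k^4 - 4*k^3 + k^2 + 6*k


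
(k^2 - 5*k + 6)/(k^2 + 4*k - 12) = (k - 3)/(k + 6)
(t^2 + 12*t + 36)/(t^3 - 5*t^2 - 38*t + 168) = (t + 6)/(t^2 - 11*t + 28)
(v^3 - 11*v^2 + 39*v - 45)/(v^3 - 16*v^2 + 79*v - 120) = (v - 3)/(v - 8)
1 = 1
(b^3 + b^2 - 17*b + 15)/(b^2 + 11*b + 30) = (b^2 - 4*b + 3)/(b + 6)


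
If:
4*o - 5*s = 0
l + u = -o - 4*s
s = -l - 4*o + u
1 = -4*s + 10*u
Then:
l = 45/2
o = -5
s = -4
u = -3/2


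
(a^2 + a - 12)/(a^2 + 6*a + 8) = (a - 3)/(a + 2)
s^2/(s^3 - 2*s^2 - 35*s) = s/(s^2 - 2*s - 35)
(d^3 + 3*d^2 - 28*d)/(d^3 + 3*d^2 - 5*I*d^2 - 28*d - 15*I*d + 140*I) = d/(d - 5*I)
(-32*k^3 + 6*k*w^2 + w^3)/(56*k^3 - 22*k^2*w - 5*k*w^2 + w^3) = (4*k + w)/(-7*k + w)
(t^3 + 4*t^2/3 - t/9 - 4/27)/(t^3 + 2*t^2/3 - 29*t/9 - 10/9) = (9*t^2 + 9*t - 4)/(3*(3*t^2 + t - 10))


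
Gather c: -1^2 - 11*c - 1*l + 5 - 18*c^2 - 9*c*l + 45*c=-18*c^2 + c*(34 - 9*l) - l + 4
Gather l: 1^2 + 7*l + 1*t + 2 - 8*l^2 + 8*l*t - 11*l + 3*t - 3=-8*l^2 + l*(8*t - 4) + 4*t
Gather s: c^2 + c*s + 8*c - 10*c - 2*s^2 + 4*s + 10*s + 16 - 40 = c^2 - 2*c - 2*s^2 + s*(c + 14) - 24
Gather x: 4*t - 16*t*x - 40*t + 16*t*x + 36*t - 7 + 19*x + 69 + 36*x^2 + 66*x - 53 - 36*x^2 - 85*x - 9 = 0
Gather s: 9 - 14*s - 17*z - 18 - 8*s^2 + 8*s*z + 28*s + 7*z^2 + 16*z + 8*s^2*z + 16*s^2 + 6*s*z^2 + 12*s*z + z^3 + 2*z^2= s^2*(8*z + 8) + s*(6*z^2 + 20*z + 14) + z^3 + 9*z^2 - z - 9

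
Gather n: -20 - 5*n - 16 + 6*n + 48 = n + 12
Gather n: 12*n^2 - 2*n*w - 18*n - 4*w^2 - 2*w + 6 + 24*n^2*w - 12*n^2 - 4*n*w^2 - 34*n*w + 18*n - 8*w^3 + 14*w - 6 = 24*n^2*w + n*(-4*w^2 - 36*w) - 8*w^3 - 4*w^2 + 12*w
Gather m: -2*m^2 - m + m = -2*m^2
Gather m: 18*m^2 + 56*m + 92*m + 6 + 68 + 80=18*m^2 + 148*m + 154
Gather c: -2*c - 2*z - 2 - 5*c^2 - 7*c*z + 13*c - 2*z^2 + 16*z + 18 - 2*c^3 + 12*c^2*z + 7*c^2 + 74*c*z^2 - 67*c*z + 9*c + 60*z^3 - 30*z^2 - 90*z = -2*c^3 + c^2*(12*z + 2) + c*(74*z^2 - 74*z + 20) + 60*z^3 - 32*z^2 - 76*z + 16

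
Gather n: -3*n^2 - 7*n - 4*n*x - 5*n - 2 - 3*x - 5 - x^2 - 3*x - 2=-3*n^2 + n*(-4*x - 12) - x^2 - 6*x - 9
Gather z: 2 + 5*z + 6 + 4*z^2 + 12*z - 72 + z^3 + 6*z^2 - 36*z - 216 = z^3 + 10*z^2 - 19*z - 280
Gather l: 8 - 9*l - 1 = 7 - 9*l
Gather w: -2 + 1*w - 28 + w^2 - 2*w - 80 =w^2 - w - 110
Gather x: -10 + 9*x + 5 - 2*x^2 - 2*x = -2*x^2 + 7*x - 5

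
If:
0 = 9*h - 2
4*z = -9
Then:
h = 2/9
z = -9/4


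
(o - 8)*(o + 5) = o^2 - 3*o - 40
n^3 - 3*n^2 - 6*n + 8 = (n - 4)*(n - 1)*(n + 2)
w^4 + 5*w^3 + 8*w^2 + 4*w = w*(w + 1)*(w + 2)^2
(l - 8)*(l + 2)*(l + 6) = l^3 - 52*l - 96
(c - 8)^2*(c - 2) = c^3 - 18*c^2 + 96*c - 128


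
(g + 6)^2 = g^2 + 12*g + 36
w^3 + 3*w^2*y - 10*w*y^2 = w*(w - 2*y)*(w + 5*y)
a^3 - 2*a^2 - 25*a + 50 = (a - 5)*(a - 2)*(a + 5)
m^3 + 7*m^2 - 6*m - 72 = (m - 3)*(m + 4)*(m + 6)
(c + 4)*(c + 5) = c^2 + 9*c + 20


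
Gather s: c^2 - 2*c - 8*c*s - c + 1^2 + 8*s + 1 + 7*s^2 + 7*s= c^2 - 3*c + 7*s^2 + s*(15 - 8*c) + 2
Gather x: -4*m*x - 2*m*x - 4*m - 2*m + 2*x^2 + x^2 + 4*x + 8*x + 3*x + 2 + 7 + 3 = -6*m + 3*x^2 + x*(15 - 6*m) + 12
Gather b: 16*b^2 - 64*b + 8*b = 16*b^2 - 56*b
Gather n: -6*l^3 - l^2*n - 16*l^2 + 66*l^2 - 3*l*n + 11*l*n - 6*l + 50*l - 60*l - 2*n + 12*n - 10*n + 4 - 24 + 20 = -6*l^3 + 50*l^2 - 16*l + n*(-l^2 + 8*l)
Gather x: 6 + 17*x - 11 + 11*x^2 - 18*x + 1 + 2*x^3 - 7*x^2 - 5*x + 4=2*x^3 + 4*x^2 - 6*x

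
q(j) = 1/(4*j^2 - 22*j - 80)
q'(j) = (22 - 8*j)/(4*j^2 - 22*j - 80)^2 = (11 - 4*j)/(2*(-2*j^2 + 11*j + 40)^2)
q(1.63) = -0.01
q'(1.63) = 0.00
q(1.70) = -0.01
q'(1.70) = 0.00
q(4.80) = -0.01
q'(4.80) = -0.00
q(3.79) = -0.01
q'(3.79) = -0.00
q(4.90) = -0.01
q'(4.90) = -0.00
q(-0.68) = -0.02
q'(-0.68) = 0.01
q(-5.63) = 0.01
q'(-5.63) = 0.00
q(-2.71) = 0.11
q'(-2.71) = 0.54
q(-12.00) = 0.00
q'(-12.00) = 0.00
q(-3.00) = 0.05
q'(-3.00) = 0.10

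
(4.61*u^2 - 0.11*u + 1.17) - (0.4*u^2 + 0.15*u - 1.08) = 4.21*u^2 - 0.26*u + 2.25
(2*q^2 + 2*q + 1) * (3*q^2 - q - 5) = 6*q^4 + 4*q^3 - 9*q^2 - 11*q - 5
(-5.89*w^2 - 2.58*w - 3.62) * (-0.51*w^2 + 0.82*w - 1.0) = 3.0039*w^4 - 3.514*w^3 + 5.6206*w^2 - 0.3884*w + 3.62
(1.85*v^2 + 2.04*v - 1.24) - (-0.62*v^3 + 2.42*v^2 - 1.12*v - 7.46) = 0.62*v^3 - 0.57*v^2 + 3.16*v + 6.22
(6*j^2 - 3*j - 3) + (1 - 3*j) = 6*j^2 - 6*j - 2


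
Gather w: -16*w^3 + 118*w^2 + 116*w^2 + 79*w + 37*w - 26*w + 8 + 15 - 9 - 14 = -16*w^3 + 234*w^2 + 90*w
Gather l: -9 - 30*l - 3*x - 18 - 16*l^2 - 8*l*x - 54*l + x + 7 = -16*l^2 + l*(-8*x - 84) - 2*x - 20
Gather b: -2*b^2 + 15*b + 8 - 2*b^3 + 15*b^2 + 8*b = -2*b^3 + 13*b^2 + 23*b + 8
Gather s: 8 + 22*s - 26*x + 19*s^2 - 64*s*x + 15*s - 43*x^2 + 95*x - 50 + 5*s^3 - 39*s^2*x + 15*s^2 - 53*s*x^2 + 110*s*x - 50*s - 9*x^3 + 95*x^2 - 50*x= 5*s^3 + s^2*(34 - 39*x) + s*(-53*x^2 + 46*x - 13) - 9*x^3 + 52*x^2 + 19*x - 42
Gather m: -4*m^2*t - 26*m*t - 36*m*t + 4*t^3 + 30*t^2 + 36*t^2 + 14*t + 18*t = -4*m^2*t - 62*m*t + 4*t^3 + 66*t^2 + 32*t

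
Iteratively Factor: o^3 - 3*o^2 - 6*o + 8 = (o - 4)*(o^2 + o - 2) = (o - 4)*(o - 1)*(o + 2)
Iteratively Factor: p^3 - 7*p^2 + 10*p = (p - 2)*(p^2 - 5*p) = p*(p - 2)*(p - 5)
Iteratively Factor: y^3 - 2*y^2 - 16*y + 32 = (y + 4)*(y^2 - 6*y + 8) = (y - 4)*(y + 4)*(y - 2)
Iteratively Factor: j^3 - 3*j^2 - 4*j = (j)*(j^2 - 3*j - 4) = j*(j + 1)*(j - 4)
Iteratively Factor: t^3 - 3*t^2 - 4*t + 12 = (t - 2)*(t^2 - t - 6) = (t - 3)*(t - 2)*(t + 2)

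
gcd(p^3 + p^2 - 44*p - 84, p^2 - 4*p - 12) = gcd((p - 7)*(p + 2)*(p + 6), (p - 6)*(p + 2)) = p + 2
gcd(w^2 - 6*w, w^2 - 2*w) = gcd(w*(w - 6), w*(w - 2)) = w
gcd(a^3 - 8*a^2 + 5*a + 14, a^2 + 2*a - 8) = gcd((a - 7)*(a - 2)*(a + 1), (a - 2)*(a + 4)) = a - 2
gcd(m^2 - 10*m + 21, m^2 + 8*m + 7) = 1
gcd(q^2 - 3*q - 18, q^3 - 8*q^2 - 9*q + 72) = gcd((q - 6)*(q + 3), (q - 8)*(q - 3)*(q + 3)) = q + 3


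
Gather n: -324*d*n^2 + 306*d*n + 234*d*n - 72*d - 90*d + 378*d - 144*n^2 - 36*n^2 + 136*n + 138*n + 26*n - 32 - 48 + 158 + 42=216*d + n^2*(-324*d - 180) + n*(540*d + 300) + 120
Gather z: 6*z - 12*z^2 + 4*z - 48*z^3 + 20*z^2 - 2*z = -48*z^3 + 8*z^2 + 8*z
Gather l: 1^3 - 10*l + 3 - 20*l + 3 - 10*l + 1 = 8 - 40*l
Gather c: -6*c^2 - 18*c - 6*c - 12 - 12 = -6*c^2 - 24*c - 24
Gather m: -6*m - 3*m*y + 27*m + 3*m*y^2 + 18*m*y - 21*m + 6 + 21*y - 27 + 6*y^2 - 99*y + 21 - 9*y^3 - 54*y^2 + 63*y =m*(3*y^2 + 15*y) - 9*y^3 - 48*y^2 - 15*y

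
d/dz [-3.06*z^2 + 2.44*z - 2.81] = 2.44 - 6.12*z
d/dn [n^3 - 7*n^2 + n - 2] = 3*n^2 - 14*n + 1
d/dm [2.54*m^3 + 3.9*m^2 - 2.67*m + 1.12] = 7.62*m^2 + 7.8*m - 2.67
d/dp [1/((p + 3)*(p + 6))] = (-2*p - 9)/(p^4 + 18*p^3 + 117*p^2 + 324*p + 324)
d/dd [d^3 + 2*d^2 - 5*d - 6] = 3*d^2 + 4*d - 5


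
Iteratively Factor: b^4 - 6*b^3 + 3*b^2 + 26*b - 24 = (b - 4)*(b^3 - 2*b^2 - 5*b + 6) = (b - 4)*(b - 3)*(b^2 + b - 2) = (b - 4)*(b - 3)*(b + 2)*(b - 1)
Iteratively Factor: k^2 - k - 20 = (k + 4)*(k - 5)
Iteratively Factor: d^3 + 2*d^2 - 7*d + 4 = (d - 1)*(d^2 + 3*d - 4) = (d - 1)*(d + 4)*(d - 1)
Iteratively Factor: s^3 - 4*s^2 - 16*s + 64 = (s - 4)*(s^2 - 16) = (s - 4)*(s + 4)*(s - 4)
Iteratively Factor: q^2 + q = (q)*(q + 1)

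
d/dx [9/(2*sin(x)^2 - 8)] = -9*sin(x)*cos(x)/(sin(x)^2 - 4)^2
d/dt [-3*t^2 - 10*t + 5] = -6*t - 10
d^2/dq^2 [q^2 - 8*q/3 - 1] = 2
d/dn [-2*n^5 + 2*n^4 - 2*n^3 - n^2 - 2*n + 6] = -10*n^4 + 8*n^3 - 6*n^2 - 2*n - 2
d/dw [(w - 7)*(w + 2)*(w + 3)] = 3*w^2 - 4*w - 29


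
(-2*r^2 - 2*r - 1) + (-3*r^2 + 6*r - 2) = -5*r^2 + 4*r - 3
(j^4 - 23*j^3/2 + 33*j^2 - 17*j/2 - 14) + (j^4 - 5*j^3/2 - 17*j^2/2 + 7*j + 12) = 2*j^4 - 14*j^3 + 49*j^2/2 - 3*j/2 - 2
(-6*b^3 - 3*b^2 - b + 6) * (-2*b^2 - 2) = 12*b^5 + 6*b^4 + 14*b^3 - 6*b^2 + 2*b - 12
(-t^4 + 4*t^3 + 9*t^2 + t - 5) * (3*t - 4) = -3*t^5 + 16*t^4 + 11*t^3 - 33*t^2 - 19*t + 20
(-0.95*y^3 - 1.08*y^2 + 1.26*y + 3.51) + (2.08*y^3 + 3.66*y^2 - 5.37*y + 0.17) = 1.13*y^3 + 2.58*y^2 - 4.11*y + 3.68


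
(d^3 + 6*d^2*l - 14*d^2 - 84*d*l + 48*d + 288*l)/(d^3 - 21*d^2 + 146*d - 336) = (d + 6*l)/(d - 7)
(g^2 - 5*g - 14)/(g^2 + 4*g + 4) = (g - 7)/(g + 2)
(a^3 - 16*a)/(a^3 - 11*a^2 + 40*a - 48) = a*(a + 4)/(a^2 - 7*a + 12)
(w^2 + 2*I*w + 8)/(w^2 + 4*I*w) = (w - 2*I)/w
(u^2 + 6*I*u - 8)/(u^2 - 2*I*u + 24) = (u + 2*I)/(u - 6*I)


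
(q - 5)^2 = q^2 - 10*q + 25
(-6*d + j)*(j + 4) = -6*d*j - 24*d + j^2 + 4*j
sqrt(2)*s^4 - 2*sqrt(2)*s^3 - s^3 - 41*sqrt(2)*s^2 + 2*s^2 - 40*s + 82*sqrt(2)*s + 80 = (s - 2)*(s - 5*sqrt(2))*(s + 4*sqrt(2))*(sqrt(2)*s + 1)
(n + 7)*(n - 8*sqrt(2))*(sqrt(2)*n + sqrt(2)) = sqrt(2)*n^3 - 16*n^2 + 8*sqrt(2)*n^2 - 128*n + 7*sqrt(2)*n - 112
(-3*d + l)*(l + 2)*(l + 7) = -3*d*l^2 - 27*d*l - 42*d + l^3 + 9*l^2 + 14*l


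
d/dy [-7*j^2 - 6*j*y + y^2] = -6*j + 2*y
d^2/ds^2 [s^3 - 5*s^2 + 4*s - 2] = 6*s - 10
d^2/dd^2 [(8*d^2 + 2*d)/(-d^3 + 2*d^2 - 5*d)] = 4*(-4*d^3 - 3*d^2 + 66*d - 39)/(d^6 - 6*d^5 + 27*d^4 - 68*d^3 + 135*d^2 - 150*d + 125)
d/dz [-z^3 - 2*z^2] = z*(-3*z - 4)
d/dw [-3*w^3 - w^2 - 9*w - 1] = -9*w^2 - 2*w - 9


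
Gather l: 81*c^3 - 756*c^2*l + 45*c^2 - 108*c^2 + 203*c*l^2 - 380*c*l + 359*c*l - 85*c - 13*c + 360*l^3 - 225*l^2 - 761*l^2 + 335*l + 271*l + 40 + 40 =81*c^3 - 63*c^2 - 98*c + 360*l^3 + l^2*(203*c - 986) + l*(-756*c^2 - 21*c + 606) + 80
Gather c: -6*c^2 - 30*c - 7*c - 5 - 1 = -6*c^2 - 37*c - 6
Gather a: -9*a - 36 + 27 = -9*a - 9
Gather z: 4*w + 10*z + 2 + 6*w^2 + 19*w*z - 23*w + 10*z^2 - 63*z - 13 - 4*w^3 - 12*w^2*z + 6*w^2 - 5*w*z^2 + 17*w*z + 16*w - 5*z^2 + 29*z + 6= -4*w^3 + 12*w^2 - 3*w + z^2*(5 - 5*w) + z*(-12*w^2 + 36*w - 24) - 5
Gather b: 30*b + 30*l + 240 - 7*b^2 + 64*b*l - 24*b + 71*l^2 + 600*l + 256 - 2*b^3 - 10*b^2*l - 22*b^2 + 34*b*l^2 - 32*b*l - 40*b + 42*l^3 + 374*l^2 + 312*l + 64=-2*b^3 + b^2*(-10*l - 29) + b*(34*l^2 + 32*l - 34) + 42*l^3 + 445*l^2 + 942*l + 560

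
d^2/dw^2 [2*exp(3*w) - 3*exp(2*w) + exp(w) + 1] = (18*exp(2*w) - 12*exp(w) + 1)*exp(w)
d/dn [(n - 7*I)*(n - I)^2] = 3*(n - 5*I)*(n - I)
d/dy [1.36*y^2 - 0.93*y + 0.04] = 2.72*y - 0.93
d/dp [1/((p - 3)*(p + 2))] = (1 - 2*p)/(p^4 - 2*p^3 - 11*p^2 + 12*p + 36)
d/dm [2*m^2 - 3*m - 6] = 4*m - 3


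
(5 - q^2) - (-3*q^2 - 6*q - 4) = 2*q^2 + 6*q + 9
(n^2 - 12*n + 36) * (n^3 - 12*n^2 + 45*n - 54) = n^5 - 24*n^4 + 225*n^3 - 1026*n^2 + 2268*n - 1944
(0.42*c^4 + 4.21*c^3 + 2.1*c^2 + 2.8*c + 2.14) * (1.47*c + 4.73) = 0.6174*c^5 + 8.1753*c^4 + 23.0003*c^3 + 14.049*c^2 + 16.3898*c + 10.1222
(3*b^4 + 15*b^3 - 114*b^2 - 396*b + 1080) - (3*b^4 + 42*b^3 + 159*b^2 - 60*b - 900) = -27*b^3 - 273*b^2 - 336*b + 1980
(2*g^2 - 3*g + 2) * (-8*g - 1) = -16*g^3 + 22*g^2 - 13*g - 2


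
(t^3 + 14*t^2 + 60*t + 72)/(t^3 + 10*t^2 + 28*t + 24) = (t + 6)/(t + 2)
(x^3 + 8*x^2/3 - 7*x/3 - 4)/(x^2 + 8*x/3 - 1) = (3*x^2 - x - 4)/(3*x - 1)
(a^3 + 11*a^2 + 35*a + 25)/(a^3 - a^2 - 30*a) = (a^2 + 6*a + 5)/(a*(a - 6))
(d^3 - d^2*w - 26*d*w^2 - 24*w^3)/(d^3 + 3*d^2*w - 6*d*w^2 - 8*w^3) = (-d + 6*w)/(-d + 2*w)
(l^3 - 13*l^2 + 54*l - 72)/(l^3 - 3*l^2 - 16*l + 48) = (l - 6)/(l + 4)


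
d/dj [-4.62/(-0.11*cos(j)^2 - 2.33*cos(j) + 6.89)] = (1.0164*cos(j) + 10.7646)*sin(j)/(0.11*cos(j)^2 + 2.33*cos(j) - 6.89)^2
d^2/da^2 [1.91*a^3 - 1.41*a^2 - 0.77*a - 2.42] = 11.46*a - 2.82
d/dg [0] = 0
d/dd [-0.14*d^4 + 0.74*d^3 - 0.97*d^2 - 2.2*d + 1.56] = -0.56*d^3 + 2.22*d^2 - 1.94*d - 2.2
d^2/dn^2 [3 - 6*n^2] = -12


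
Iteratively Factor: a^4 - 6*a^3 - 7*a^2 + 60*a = (a)*(a^3 - 6*a^2 - 7*a + 60) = a*(a - 4)*(a^2 - 2*a - 15) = a*(a - 4)*(a + 3)*(a - 5)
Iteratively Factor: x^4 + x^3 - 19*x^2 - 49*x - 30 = (x + 1)*(x^3 - 19*x - 30) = (x - 5)*(x + 1)*(x^2 + 5*x + 6) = (x - 5)*(x + 1)*(x + 2)*(x + 3)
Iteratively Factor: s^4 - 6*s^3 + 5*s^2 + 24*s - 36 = (s + 2)*(s^3 - 8*s^2 + 21*s - 18) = (s - 3)*(s + 2)*(s^2 - 5*s + 6) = (s - 3)*(s - 2)*(s + 2)*(s - 3)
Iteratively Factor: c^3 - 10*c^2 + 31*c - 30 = (c - 3)*(c^2 - 7*c + 10) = (c - 3)*(c - 2)*(c - 5)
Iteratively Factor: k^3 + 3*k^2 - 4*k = (k - 1)*(k^2 + 4*k) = (k - 1)*(k + 4)*(k)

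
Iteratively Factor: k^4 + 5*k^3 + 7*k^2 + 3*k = (k + 1)*(k^3 + 4*k^2 + 3*k) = (k + 1)^2*(k^2 + 3*k) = k*(k + 1)^2*(k + 3)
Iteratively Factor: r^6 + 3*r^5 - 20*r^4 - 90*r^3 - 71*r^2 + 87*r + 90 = (r + 3)*(r^5 - 20*r^3 - 30*r^2 + 19*r + 30) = (r - 5)*(r + 3)*(r^4 + 5*r^3 + 5*r^2 - 5*r - 6) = (r - 5)*(r - 1)*(r + 3)*(r^3 + 6*r^2 + 11*r + 6) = (r - 5)*(r - 1)*(r + 1)*(r + 3)*(r^2 + 5*r + 6) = (r - 5)*(r - 1)*(r + 1)*(r + 3)^2*(r + 2)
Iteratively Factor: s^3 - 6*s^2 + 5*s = (s - 1)*(s^2 - 5*s) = (s - 5)*(s - 1)*(s)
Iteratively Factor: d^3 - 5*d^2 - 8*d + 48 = (d + 3)*(d^2 - 8*d + 16) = (d - 4)*(d + 3)*(d - 4)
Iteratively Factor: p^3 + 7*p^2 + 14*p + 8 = (p + 1)*(p^2 + 6*p + 8) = (p + 1)*(p + 4)*(p + 2)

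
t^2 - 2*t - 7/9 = (t - 7/3)*(t + 1/3)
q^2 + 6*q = q*(q + 6)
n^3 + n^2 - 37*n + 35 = (n - 5)*(n - 1)*(n + 7)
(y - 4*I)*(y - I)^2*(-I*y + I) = -I*y^4 - 6*y^3 + I*y^3 + 6*y^2 + 9*I*y^2 + 4*y - 9*I*y - 4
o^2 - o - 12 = (o - 4)*(o + 3)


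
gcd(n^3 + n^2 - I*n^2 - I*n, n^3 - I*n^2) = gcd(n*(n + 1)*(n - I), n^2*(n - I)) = n^2 - I*n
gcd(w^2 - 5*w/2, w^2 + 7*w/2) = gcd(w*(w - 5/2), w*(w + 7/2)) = w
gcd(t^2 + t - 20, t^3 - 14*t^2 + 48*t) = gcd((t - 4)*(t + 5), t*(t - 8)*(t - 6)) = 1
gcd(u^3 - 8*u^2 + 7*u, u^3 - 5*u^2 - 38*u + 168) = u - 7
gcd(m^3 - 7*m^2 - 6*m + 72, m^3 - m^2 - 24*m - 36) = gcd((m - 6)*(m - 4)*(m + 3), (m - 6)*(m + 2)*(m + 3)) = m^2 - 3*m - 18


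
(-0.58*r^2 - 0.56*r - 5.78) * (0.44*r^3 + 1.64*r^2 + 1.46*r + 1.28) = -0.2552*r^5 - 1.1976*r^4 - 4.3084*r^3 - 11.0392*r^2 - 9.1556*r - 7.3984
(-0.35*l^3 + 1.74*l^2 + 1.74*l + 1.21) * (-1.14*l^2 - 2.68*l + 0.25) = 0.399*l^5 - 1.0456*l^4 - 6.7343*l^3 - 5.6076*l^2 - 2.8078*l + 0.3025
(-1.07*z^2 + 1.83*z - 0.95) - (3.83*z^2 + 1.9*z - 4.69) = -4.9*z^2 - 0.0699999999999998*z + 3.74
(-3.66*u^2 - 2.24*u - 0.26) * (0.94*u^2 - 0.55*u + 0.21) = -3.4404*u^4 - 0.0925999999999996*u^3 + 0.219*u^2 - 0.3274*u - 0.0546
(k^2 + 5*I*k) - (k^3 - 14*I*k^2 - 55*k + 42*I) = -k^3 + k^2 + 14*I*k^2 + 55*k + 5*I*k - 42*I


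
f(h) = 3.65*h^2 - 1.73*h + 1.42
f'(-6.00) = -45.53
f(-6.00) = 143.20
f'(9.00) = 63.97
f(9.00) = 281.50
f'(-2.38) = -19.10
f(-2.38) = 26.21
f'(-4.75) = -36.40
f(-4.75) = 91.99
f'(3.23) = 21.85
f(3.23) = 33.91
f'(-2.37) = -19.03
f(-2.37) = 26.02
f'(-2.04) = -16.62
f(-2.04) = 20.14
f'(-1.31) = -11.29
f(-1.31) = 9.95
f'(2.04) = 13.16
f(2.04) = 13.08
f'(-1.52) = -12.83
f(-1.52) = 12.48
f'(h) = 7.3*h - 1.73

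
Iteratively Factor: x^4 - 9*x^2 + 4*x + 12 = (x + 1)*(x^3 - x^2 - 8*x + 12) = (x - 2)*(x + 1)*(x^2 + x - 6) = (x - 2)^2*(x + 1)*(x + 3)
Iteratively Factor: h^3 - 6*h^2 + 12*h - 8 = (h - 2)*(h^2 - 4*h + 4) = (h - 2)^2*(h - 2)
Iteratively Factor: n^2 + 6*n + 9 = (n + 3)*(n + 3)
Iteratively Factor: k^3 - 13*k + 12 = (k + 4)*(k^2 - 4*k + 3) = (k - 1)*(k + 4)*(k - 3)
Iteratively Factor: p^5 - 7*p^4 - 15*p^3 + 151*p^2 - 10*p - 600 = (p - 5)*(p^4 - 2*p^3 - 25*p^2 + 26*p + 120) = (p - 5)*(p - 3)*(p^3 + p^2 - 22*p - 40) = (p - 5)^2*(p - 3)*(p^2 + 6*p + 8) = (p - 5)^2*(p - 3)*(p + 2)*(p + 4)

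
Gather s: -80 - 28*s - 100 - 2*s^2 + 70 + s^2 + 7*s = -s^2 - 21*s - 110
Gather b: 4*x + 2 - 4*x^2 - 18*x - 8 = -4*x^2 - 14*x - 6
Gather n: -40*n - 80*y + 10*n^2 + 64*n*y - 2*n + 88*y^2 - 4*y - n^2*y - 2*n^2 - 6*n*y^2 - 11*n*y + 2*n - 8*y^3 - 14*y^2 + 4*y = n^2*(8 - y) + n*(-6*y^2 + 53*y - 40) - 8*y^3 + 74*y^2 - 80*y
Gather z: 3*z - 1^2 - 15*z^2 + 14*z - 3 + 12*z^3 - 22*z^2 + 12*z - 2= 12*z^3 - 37*z^2 + 29*z - 6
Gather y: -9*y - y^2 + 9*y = -y^2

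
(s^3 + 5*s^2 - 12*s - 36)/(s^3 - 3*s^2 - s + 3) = (s^2 + 8*s + 12)/(s^2 - 1)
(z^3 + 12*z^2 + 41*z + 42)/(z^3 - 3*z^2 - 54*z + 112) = (z^2 + 5*z + 6)/(z^2 - 10*z + 16)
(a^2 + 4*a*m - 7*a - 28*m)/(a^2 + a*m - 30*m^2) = (a^2 + 4*a*m - 7*a - 28*m)/(a^2 + a*m - 30*m^2)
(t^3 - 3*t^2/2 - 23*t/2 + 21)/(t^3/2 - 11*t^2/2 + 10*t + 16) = (2*t^3 - 3*t^2 - 23*t + 42)/(t^3 - 11*t^2 + 20*t + 32)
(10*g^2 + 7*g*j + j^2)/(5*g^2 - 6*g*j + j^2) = (10*g^2 + 7*g*j + j^2)/(5*g^2 - 6*g*j + j^2)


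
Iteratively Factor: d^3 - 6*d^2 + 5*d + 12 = (d - 4)*(d^2 - 2*d - 3) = (d - 4)*(d + 1)*(d - 3)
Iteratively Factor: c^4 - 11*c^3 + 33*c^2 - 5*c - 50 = (c + 1)*(c^3 - 12*c^2 + 45*c - 50) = (c - 2)*(c + 1)*(c^2 - 10*c + 25) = (c - 5)*(c - 2)*(c + 1)*(c - 5)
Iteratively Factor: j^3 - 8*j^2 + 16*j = (j - 4)*(j^2 - 4*j) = j*(j - 4)*(j - 4)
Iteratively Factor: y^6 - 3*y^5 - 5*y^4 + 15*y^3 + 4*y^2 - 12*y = (y + 2)*(y^5 - 5*y^4 + 5*y^3 + 5*y^2 - 6*y) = (y - 3)*(y + 2)*(y^4 - 2*y^3 - y^2 + 2*y) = y*(y - 3)*(y + 2)*(y^3 - 2*y^2 - y + 2) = y*(y - 3)*(y + 1)*(y + 2)*(y^2 - 3*y + 2) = y*(y - 3)*(y - 1)*(y + 1)*(y + 2)*(y - 2)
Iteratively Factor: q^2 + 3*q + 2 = (q + 1)*(q + 2)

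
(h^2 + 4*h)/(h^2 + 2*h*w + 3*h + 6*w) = h*(h + 4)/(h^2 + 2*h*w + 3*h + 6*w)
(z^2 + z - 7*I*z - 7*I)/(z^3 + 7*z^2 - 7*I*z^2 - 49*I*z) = (z + 1)/(z*(z + 7))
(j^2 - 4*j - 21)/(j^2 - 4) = (j^2 - 4*j - 21)/(j^2 - 4)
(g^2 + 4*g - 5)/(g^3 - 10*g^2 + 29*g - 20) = (g + 5)/(g^2 - 9*g + 20)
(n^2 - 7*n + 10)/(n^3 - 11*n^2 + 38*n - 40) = 1/(n - 4)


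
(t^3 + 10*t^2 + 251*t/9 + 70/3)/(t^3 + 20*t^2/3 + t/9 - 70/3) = (3*t + 5)/(3*t - 5)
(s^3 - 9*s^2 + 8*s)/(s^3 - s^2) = (s - 8)/s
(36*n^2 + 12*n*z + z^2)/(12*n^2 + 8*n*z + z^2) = (6*n + z)/(2*n + z)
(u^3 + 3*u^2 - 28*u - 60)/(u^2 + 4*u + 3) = (u^3 + 3*u^2 - 28*u - 60)/(u^2 + 4*u + 3)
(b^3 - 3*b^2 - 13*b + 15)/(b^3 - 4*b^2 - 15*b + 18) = (b - 5)/(b - 6)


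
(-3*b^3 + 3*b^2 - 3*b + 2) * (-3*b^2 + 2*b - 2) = 9*b^5 - 15*b^4 + 21*b^3 - 18*b^2 + 10*b - 4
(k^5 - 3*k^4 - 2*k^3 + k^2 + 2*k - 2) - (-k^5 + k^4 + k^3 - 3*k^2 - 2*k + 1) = 2*k^5 - 4*k^4 - 3*k^3 + 4*k^2 + 4*k - 3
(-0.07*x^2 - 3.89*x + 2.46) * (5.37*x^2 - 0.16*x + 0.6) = -0.3759*x^4 - 20.8781*x^3 + 13.7906*x^2 - 2.7276*x + 1.476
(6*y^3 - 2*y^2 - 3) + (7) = 6*y^3 - 2*y^2 + 4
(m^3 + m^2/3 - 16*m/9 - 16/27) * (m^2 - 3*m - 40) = m^5 - 8*m^4/3 - 385*m^3/9 - 232*m^2/27 + 656*m/9 + 640/27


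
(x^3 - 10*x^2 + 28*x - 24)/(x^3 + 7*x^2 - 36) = (x^2 - 8*x + 12)/(x^2 + 9*x + 18)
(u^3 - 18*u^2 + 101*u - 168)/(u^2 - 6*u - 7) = (u^2 - 11*u + 24)/(u + 1)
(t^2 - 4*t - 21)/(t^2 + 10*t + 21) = (t - 7)/(t + 7)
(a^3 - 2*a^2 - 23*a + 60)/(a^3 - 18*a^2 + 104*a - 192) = (a^2 + 2*a - 15)/(a^2 - 14*a + 48)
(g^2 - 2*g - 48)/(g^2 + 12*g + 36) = (g - 8)/(g + 6)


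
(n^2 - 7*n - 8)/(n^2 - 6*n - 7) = (n - 8)/(n - 7)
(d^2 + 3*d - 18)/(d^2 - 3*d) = (d + 6)/d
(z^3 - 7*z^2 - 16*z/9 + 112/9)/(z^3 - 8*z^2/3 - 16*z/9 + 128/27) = 3*(z - 7)/(3*z - 8)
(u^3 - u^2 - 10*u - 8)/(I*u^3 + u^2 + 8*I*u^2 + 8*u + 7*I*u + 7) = I*(-u^2 + 2*u + 8)/(u^2 + u*(7 - I) - 7*I)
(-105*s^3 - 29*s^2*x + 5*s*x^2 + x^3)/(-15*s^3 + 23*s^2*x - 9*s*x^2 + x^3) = (21*s^2 + 10*s*x + x^2)/(3*s^2 - 4*s*x + x^2)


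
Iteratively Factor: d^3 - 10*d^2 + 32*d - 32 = (d - 2)*(d^2 - 8*d + 16) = (d - 4)*(d - 2)*(d - 4)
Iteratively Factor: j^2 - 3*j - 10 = (j + 2)*(j - 5)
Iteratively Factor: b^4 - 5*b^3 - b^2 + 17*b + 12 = (b + 1)*(b^3 - 6*b^2 + 5*b + 12) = (b - 3)*(b + 1)*(b^2 - 3*b - 4) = (b - 4)*(b - 3)*(b + 1)*(b + 1)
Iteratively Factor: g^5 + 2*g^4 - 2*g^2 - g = (g + 1)*(g^4 + g^3 - g^2 - g) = (g + 1)^2*(g^3 - g) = g*(g + 1)^2*(g^2 - 1) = g*(g - 1)*(g + 1)^2*(g + 1)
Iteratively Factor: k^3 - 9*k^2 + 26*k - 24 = (k - 2)*(k^2 - 7*k + 12) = (k - 4)*(k - 2)*(k - 3)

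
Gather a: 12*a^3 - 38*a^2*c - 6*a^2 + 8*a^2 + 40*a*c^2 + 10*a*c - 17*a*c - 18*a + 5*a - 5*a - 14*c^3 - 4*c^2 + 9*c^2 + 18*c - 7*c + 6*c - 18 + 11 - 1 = 12*a^3 + a^2*(2 - 38*c) + a*(40*c^2 - 7*c - 18) - 14*c^3 + 5*c^2 + 17*c - 8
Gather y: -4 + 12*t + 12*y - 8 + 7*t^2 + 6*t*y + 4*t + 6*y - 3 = 7*t^2 + 16*t + y*(6*t + 18) - 15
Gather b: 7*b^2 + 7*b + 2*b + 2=7*b^2 + 9*b + 2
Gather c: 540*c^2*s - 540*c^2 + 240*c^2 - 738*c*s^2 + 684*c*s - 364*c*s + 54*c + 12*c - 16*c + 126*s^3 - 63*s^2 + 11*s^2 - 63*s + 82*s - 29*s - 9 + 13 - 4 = c^2*(540*s - 300) + c*(-738*s^2 + 320*s + 50) + 126*s^3 - 52*s^2 - 10*s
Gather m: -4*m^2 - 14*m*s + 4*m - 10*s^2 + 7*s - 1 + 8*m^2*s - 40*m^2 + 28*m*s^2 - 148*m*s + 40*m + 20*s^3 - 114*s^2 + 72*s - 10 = m^2*(8*s - 44) + m*(28*s^2 - 162*s + 44) + 20*s^3 - 124*s^2 + 79*s - 11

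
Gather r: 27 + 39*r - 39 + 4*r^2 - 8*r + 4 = 4*r^2 + 31*r - 8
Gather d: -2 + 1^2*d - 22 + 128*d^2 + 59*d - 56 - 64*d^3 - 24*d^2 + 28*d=-64*d^3 + 104*d^2 + 88*d - 80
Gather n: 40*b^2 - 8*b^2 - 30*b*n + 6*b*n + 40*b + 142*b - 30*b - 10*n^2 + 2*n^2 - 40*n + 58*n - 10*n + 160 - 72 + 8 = 32*b^2 + 152*b - 8*n^2 + n*(8 - 24*b) + 96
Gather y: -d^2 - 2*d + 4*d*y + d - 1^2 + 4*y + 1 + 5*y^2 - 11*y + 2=-d^2 - d + 5*y^2 + y*(4*d - 7) + 2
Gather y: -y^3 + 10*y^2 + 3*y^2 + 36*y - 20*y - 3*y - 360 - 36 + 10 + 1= -y^3 + 13*y^2 + 13*y - 385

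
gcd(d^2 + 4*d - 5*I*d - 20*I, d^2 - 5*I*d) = d - 5*I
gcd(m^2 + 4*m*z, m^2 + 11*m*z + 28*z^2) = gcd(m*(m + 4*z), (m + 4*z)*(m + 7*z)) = m + 4*z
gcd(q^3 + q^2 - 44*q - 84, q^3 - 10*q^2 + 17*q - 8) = 1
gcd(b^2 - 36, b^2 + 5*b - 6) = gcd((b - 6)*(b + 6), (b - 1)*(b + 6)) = b + 6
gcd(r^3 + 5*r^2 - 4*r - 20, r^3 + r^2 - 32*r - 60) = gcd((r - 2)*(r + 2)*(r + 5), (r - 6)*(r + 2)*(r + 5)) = r^2 + 7*r + 10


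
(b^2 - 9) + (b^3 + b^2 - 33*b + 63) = b^3 + 2*b^2 - 33*b + 54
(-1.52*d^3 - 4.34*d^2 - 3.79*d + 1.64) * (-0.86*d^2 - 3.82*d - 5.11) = 1.3072*d^5 + 9.5388*d^4 + 27.6054*d^3 + 35.2448*d^2 + 13.1021*d - 8.3804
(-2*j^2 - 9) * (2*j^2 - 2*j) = -4*j^4 + 4*j^3 - 18*j^2 + 18*j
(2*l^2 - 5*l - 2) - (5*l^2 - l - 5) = -3*l^2 - 4*l + 3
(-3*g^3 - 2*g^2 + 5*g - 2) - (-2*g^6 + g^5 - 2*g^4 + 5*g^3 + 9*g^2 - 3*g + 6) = 2*g^6 - g^5 + 2*g^4 - 8*g^3 - 11*g^2 + 8*g - 8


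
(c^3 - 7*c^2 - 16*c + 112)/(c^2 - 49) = (c^2 - 16)/(c + 7)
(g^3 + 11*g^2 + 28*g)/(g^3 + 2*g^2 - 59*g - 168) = g*(g + 4)/(g^2 - 5*g - 24)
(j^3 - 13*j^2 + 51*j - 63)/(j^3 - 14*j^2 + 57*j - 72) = (j - 7)/(j - 8)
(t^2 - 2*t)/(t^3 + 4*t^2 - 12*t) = 1/(t + 6)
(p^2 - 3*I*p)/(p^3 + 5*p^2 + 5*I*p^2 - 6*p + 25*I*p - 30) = p*(p - 3*I)/(p^3 + 5*p^2*(1 + I) + p*(-6 + 25*I) - 30)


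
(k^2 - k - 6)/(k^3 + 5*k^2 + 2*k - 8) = (k - 3)/(k^2 + 3*k - 4)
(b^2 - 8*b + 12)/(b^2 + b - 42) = (b - 2)/(b + 7)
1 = 1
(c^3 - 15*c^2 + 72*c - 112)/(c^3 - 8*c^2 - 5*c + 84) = (c - 4)/(c + 3)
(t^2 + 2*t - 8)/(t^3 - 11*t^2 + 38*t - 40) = (t + 4)/(t^2 - 9*t + 20)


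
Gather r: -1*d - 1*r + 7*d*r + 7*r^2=-d + 7*r^2 + r*(7*d - 1)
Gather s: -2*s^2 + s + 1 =-2*s^2 + s + 1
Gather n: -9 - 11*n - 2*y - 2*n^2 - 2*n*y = -2*n^2 + n*(-2*y - 11) - 2*y - 9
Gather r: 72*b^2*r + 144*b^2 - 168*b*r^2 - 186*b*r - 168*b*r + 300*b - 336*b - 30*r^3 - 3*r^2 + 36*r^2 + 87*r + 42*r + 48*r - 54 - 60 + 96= 144*b^2 - 36*b - 30*r^3 + r^2*(33 - 168*b) + r*(72*b^2 - 354*b + 177) - 18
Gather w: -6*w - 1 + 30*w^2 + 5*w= 30*w^2 - w - 1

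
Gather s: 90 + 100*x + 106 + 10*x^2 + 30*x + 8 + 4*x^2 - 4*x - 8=14*x^2 + 126*x + 196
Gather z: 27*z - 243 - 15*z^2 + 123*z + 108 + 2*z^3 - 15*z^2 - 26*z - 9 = 2*z^3 - 30*z^2 + 124*z - 144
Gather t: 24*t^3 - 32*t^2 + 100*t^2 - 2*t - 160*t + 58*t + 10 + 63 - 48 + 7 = 24*t^3 + 68*t^2 - 104*t + 32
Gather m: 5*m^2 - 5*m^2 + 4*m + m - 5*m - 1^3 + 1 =0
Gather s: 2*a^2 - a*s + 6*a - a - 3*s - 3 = 2*a^2 + 5*a + s*(-a - 3) - 3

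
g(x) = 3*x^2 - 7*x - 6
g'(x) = 6*x - 7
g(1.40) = -9.92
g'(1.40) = 1.40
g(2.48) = -4.91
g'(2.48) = 7.88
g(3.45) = 5.56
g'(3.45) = 13.70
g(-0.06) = -5.57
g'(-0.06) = -7.36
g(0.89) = -9.85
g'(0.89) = -1.66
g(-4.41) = 83.21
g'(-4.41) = -33.46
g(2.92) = -0.86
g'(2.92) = 10.52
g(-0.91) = 2.85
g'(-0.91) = -12.46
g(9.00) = 174.00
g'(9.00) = 47.00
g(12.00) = 342.00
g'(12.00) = 65.00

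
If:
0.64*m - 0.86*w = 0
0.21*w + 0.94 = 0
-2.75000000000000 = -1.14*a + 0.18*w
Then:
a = 1.71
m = -6.01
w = -4.48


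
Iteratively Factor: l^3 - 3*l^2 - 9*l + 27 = (l - 3)*(l^2 - 9) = (l - 3)^2*(l + 3)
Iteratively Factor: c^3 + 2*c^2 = (c)*(c^2 + 2*c) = c*(c + 2)*(c)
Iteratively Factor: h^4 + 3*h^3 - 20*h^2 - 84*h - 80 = (h + 4)*(h^3 - h^2 - 16*h - 20) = (h - 5)*(h + 4)*(h^2 + 4*h + 4) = (h - 5)*(h + 2)*(h + 4)*(h + 2)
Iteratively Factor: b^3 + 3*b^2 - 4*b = (b + 4)*(b^2 - b) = b*(b + 4)*(b - 1)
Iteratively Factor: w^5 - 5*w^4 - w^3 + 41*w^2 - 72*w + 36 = (w - 3)*(w^4 - 2*w^3 - 7*w^2 + 20*w - 12) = (w - 3)*(w - 2)*(w^3 - 7*w + 6) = (w - 3)*(w - 2)*(w - 1)*(w^2 + w - 6) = (w - 3)*(w - 2)^2*(w - 1)*(w + 3)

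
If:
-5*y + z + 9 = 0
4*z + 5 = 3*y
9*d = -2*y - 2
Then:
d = -32/51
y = 31/17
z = 2/17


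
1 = 1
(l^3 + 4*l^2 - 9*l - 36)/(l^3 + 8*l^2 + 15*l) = (l^2 + l - 12)/(l*(l + 5))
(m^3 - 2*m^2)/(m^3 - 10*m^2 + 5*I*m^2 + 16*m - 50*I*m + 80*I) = m^2/(m^2 + m*(-8 + 5*I) - 40*I)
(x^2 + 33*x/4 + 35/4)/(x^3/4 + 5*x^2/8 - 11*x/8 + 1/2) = 2*(4*x^2 + 33*x + 35)/(2*x^3 + 5*x^2 - 11*x + 4)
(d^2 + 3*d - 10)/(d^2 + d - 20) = (d - 2)/(d - 4)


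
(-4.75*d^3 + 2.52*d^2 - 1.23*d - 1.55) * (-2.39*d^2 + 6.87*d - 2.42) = 11.3525*d^5 - 38.6553*d^4 + 31.7471*d^3 - 10.844*d^2 - 7.6719*d + 3.751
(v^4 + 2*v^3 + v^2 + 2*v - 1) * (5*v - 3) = 5*v^5 + 7*v^4 - v^3 + 7*v^2 - 11*v + 3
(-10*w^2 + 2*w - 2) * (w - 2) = -10*w^3 + 22*w^2 - 6*w + 4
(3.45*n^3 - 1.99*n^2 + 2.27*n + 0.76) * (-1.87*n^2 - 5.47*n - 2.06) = -6.4515*n^5 - 15.1502*n^4 - 0.466600000000001*n^3 - 9.7387*n^2 - 8.8334*n - 1.5656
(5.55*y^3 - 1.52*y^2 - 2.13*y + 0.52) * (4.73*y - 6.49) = 26.2515*y^4 - 43.2091*y^3 - 0.210099999999999*y^2 + 16.2833*y - 3.3748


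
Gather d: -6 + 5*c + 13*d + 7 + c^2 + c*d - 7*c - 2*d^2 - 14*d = c^2 - 2*c - 2*d^2 + d*(c - 1) + 1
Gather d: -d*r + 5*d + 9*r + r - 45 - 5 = d*(5 - r) + 10*r - 50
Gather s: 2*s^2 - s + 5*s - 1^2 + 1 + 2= 2*s^2 + 4*s + 2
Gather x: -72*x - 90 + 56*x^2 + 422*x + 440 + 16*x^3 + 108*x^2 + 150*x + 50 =16*x^3 + 164*x^2 + 500*x + 400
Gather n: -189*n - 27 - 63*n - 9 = -252*n - 36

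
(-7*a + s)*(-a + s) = 7*a^2 - 8*a*s + s^2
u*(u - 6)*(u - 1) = u^3 - 7*u^2 + 6*u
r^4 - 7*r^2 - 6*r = r*(r - 3)*(r + 1)*(r + 2)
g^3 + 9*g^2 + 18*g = g*(g + 3)*(g + 6)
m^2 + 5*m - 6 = (m - 1)*(m + 6)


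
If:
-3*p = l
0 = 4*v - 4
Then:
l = -3*p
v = 1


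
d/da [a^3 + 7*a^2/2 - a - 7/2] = 3*a^2 + 7*a - 1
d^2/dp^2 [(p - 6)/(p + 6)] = -24/(p + 6)^3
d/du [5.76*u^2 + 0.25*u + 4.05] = 11.52*u + 0.25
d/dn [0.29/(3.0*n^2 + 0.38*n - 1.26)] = (-1.74*n - 0.1102)/(3.0*n^2 + 0.38*n - 1.26)^2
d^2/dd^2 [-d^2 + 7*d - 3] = -2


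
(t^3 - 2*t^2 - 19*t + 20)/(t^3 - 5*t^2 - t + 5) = (t + 4)/(t + 1)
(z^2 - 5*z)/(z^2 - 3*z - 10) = z/(z + 2)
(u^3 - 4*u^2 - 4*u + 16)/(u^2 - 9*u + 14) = (u^2 - 2*u - 8)/(u - 7)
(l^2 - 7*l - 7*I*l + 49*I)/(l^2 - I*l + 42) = (l - 7)/(l + 6*I)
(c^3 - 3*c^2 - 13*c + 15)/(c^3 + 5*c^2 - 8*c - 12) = (c^3 - 3*c^2 - 13*c + 15)/(c^3 + 5*c^2 - 8*c - 12)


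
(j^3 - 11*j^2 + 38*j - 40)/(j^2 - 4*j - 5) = (j^2 - 6*j + 8)/(j + 1)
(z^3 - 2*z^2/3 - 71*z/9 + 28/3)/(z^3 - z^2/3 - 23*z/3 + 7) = (z - 4/3)/(z - 1)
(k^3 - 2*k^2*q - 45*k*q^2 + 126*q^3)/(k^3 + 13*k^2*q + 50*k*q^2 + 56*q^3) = (k^2 - 9*k*q + 18*q^2)/(k^2 + 6*k*q + 8*q^2)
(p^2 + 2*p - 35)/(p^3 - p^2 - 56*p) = (p - 5)/(p*(p - 8))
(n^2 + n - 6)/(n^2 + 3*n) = (n - 2)/n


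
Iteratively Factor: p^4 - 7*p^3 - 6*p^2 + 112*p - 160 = (p - 2)*(p^3 - 5*p^2 - 16*p + 80) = (p - 2)*(p + 4)*(p^2 - 9*p + 20) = (p - 4)*(p - 2)*(p + 4)*(p - 5)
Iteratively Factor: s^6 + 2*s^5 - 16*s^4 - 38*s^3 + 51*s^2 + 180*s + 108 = (s - 3)*(s^5 + 5*s^4 - s^3 - 41*s^2 - 72*s - 36) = (s - 3)*(s + 2)*(s^4 + 3*s^3 - 7*s^2 - 27*s - 18) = (s - 3)*(s + 2)^2*(s^3 + s^2 - 9*s - 9) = (s - 3)*(s + 2)^2*(s + 3)*(s^2 - 2*s - 3) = (s - 3)*(s + 1)*(s + 2)^2*(s + 3)*(s - 3)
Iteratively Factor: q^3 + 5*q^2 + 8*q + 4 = (q + 2)*(q^2 + 3*q + 2) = (q + 2)^2*(q + 1)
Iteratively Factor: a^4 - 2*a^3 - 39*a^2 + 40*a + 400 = (a - 5)*(a^3 + 3*a^2 - 24*a - 80) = (a - 5)^2*(a^2 + 8*a + 16) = (a - 5)^2*(a + 4)*(a + 4)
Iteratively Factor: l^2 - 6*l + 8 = (l - 4)*(l - 2)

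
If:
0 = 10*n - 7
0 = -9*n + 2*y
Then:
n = 7/10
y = 63/20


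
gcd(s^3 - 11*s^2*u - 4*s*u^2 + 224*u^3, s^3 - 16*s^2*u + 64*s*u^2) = s - 8*u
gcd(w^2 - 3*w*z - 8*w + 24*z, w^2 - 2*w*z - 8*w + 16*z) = w - 8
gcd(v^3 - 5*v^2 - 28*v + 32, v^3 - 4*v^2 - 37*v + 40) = v^2 - 9*v + 8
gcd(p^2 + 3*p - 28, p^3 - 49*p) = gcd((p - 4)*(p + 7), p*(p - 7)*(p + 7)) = p + 7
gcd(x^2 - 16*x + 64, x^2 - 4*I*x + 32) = 1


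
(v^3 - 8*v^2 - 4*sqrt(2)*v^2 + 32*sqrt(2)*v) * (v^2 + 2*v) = v^5 - 6*v^4 - 4*sqrt(2)*v^4 - 16*v^3 + 24*sqrt(2)*v^3 + 64*sqrt(2)*v^2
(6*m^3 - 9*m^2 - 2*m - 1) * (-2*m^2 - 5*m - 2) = -12*m^5 - 12*m^4 + 37*m^3 + 30*m^2 + 9*m + 2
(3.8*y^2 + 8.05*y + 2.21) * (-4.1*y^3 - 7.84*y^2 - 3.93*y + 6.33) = -15.58*y^5 - 62.797*y^4 - 87.107*y^3 - 24.9089*y^2 + 42.2712*y + 13.9893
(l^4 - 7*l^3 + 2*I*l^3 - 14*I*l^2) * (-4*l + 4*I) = -4*l^5 + 28*l^4 - 4*I*l^4 - 8*l^3 + 28*I*l^3 + 56*l^2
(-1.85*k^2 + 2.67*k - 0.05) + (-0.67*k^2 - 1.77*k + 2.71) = -2.52*k^2 + 0.9*k + 2.66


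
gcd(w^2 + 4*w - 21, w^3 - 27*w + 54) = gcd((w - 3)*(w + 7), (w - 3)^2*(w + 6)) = w - 3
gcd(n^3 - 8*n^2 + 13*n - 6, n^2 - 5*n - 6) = n - 6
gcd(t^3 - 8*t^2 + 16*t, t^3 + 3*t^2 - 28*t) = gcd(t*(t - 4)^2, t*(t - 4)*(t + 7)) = t^2 - 4*t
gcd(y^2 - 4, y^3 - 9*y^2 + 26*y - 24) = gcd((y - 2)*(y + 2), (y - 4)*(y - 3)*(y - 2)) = y - 2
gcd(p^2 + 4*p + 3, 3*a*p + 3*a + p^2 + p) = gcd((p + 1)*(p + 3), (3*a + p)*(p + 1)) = p + 1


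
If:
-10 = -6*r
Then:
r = 5/3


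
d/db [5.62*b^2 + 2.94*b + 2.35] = 11.24*b + 2.94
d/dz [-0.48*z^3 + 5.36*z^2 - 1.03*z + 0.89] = -1.44*z^2 + 10.72*z - 1.03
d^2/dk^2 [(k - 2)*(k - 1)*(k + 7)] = 6*k + 8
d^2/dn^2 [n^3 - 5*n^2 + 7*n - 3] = 6*n - 10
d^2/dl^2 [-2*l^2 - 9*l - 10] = -4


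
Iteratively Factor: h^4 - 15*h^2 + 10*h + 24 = (h - 2)*(h^3 + 2*h^2 - 11*h - 12) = (h - 2)*(h + 4)*(h^2 - 2*h - 3) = (h - 2)*(h + 1)*(h + 4)*(h - 3)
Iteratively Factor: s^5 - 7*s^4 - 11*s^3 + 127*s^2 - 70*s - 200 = (s - 5)*(s^4 - 2*s^3 - 21*s^2 + 22*s + 40) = (s - 5)*(s - 2)*(s^3 - 21*s - 20) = (s - 5)*(s - 2)*(s + 4)*(s^2 - 4*s - 5) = (s - 5)*(s - 2)*(s + 1)*(s + 4)*(s - 5)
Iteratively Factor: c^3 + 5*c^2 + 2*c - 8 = (c - 1)*(c^2 + 6*c + 8) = (c - 1)*(c + 2)*(c + 4)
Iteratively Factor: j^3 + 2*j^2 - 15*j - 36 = (j + 3)*(j^2 - j - 12) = (j + 3)^2*(j - 4)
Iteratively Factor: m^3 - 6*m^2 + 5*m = (m - 5)*(m^2 - m) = m*(m - 5)*(m - 1)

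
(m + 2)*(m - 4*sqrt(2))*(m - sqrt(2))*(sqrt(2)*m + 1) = sqrt(2)*m^4 - 9*m^3 + 2*sqrt(2)*m^3 - 18*m^2 + 3*sqrt(2)*m^2 + 8*m + 6*sqrt(2)*m + 16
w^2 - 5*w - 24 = (w - 8)*(w + 3)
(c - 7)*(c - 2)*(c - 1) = c^3 - 10*c^2 + 23*c - 14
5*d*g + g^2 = g*(5*d + g)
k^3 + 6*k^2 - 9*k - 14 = (k - 2)*(k + 1)*(k + 7)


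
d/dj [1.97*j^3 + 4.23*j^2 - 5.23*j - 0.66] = 5.91*j^2 + 8.46*j - 5.23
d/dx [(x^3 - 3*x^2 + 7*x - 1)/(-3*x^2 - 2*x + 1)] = (-3*x^4 - 4*x^3 + 30*x^2 - 12*x + 5)/(9*x^4 + 12*x^3 - 2*x^2 - 4*x + 1)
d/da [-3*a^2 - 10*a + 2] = -6*a - 10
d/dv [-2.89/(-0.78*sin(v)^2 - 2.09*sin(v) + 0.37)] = -(4.5084*sin(v) + 6.0401)*cos(v)/(0.78*sin(v)^2 + 2.09*sin(v) - 0.37)^2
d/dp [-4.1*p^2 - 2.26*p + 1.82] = -8.2*p - 2.26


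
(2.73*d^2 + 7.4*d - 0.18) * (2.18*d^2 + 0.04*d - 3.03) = 5.9514*d^4 + 16.2412*d^3 - 8.3683*d^2 - 22.4292*d + 0.5454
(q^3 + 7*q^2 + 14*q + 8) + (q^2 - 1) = q^3 + 8*q^2 + 14*q + 7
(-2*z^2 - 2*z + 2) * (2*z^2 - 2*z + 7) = -4*z^4 - 6*z^2 - 18*z + 14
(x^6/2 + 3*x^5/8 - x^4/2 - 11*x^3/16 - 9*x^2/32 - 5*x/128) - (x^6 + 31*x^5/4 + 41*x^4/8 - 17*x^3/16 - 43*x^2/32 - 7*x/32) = -x^6/2 - 59*x^5/8 - 45*x^4/8 + 3*x^3/8 + 17*x^2/16 + 23*x/128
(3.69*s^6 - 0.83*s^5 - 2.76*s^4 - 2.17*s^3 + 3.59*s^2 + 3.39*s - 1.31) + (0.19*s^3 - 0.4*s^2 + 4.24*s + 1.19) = 3.69*s^6 - 0.83*s^5 - 2.76*s^4 - 1.98*s^3 + 3.19*s^2 + 7.63*s - 0.12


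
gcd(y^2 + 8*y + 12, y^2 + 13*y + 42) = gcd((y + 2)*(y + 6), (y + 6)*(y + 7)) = y + 6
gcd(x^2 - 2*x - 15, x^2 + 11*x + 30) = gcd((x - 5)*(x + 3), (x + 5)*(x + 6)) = 1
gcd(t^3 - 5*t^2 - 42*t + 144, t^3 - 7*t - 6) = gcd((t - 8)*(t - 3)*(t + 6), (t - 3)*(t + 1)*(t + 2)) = t - 3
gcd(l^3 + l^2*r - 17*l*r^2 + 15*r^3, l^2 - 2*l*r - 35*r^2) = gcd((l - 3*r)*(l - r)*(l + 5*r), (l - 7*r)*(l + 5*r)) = l + 5*r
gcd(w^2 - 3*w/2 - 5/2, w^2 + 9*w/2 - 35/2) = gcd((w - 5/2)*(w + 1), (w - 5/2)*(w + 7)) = w - 5/2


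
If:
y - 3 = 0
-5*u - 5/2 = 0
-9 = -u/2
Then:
No Solution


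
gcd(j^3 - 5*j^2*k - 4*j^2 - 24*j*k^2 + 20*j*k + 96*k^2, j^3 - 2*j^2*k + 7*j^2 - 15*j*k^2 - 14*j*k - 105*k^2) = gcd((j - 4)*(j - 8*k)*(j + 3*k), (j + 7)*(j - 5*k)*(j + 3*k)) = j + 3*k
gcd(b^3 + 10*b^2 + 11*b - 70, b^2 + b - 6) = b - 2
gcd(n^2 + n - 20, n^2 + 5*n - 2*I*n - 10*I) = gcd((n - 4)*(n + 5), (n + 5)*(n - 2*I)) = n + 5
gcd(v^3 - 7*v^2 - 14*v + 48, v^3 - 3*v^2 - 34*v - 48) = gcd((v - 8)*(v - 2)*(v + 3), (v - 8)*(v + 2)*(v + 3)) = v^2 - 5*v - 24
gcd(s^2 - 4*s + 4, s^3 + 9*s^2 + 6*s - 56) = s - 2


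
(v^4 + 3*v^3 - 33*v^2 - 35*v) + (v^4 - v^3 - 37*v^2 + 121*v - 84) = 2*v^4 + 2*v^3 - 70*v^2 + 86*v - 84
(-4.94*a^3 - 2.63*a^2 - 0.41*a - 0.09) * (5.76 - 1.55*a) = 7.657*a^4 - 24.3779*a^3 - 14.5133*a^2 - 2.2221*a - 0.5184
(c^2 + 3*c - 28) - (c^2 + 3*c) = -28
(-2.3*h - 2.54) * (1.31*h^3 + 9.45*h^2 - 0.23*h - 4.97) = -3.013*h^4 - 25.0624*h^3 - 23.474*h^2 + 12.0152*h + 12.6238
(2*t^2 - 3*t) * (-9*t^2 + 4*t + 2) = -18*t^4 + 35*t^3 - 8*t^2 - 6*t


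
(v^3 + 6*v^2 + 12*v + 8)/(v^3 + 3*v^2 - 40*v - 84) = (v^2 + 4*v + 4)/(v^2 + v - 42)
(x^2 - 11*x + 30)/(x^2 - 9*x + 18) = (x - 5)/(x - 3)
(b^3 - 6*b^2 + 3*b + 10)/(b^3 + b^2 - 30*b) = (b^2 - b - 2)/(b*(b + 6))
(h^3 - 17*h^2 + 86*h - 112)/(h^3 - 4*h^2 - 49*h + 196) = (h^2 - 10*h + 16)/(h^2 + 3*h - 28)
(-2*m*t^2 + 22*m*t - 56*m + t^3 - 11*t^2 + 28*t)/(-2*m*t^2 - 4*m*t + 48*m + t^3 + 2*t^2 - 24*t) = (t - 7)/(t + 6)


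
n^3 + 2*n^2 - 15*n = n*(n - 3)*(n + 5)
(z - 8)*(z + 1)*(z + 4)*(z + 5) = z^4 + 2*z^3 - 51*z^2 - 212*z - 160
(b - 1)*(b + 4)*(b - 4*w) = b^3 - 4*b^2*w + 3*b^2 - 12*b*w - 4*b + 16*w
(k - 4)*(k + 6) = k^2 + 2*k - 24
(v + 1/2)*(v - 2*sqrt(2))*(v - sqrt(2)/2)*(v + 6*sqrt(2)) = v^4 + v^3/2 + 7*sqrt(2)*v^3/2 - 28*v^2 + 7*sqrt(2)*v^2/4 - 14*v + 12*sqrt(2)*v + 6*sqrt(2)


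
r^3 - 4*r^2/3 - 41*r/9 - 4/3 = (r - 3)*(r + 1/3)*(r + 4/3)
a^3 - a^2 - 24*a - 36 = (a - 6)*(a + 2)*(a + 3)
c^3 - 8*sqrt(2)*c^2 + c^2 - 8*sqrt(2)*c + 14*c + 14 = (c + 1)*(c - 7*sqrt(2))*(c - sqrt(2))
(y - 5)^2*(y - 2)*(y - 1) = y^4 - 13*y^3 + 57*y^2 - 95*y + 50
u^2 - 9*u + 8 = (u - 8)*(u - 1)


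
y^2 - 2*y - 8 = (y - 4)*(y + 2)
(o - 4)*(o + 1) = o^2 - 3*o - 4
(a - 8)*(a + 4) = a^2 - 4*a - 32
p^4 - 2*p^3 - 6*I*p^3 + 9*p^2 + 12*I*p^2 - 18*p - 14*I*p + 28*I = (p - 2)*(p - 7*I)*(p - I)*(p + 2*I)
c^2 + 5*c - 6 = (c - 1)*(c + 6)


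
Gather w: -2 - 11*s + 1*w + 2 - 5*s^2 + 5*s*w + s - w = -5*s^2 + 5*s*w - 10*s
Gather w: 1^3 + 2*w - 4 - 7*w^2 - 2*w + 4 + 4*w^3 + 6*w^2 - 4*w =4*w^3 - w^2 - 4*w + 1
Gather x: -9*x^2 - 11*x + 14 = -9*x^2 - 11*x + 14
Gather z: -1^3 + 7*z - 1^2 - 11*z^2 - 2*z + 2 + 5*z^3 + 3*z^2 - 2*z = 5*z^3 - 8*z^2 + 3*z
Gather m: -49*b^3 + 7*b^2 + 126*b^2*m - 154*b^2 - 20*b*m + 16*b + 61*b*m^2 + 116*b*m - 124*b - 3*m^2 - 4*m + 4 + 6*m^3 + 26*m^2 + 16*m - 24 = -49*b^3 - 147*b^2 - 108*b + 6*m^3 + m^2*(61*b + 23) + m*(126*b^2 + 96*b + 12) - 20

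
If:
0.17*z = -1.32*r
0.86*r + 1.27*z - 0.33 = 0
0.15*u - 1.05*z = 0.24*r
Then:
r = -0.04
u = 1.93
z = 0.28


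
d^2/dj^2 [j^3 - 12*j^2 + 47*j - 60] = 6*j - 24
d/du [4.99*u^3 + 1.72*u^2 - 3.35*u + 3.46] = 14.97*u^2 + 3.44*u - 3.35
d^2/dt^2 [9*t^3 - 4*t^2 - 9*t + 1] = 54*t - 8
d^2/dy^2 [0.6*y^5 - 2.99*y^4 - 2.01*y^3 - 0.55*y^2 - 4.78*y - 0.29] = 12.0*y^3 - 35.88*y^2 - 12.06*y - 1.1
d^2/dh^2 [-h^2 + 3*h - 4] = -2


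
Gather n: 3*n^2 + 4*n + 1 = 3*n^2 + 4*n + 1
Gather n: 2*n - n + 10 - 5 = n + 5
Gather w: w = w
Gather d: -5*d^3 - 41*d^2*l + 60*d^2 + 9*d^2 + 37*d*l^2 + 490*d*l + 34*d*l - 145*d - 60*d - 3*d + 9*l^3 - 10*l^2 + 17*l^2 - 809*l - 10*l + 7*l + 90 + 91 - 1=-5*d^3 + d^2*(69 - 41*l) + d*(37*l^2 + 524*l - 208) + 9*l^3 + 7*l^2 - 812*l + 180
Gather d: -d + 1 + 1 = 2 - d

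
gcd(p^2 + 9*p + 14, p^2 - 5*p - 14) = p + 2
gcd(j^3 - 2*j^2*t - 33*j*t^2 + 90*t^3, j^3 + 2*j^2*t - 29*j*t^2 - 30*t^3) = -j^2 - j*t + 30*t^2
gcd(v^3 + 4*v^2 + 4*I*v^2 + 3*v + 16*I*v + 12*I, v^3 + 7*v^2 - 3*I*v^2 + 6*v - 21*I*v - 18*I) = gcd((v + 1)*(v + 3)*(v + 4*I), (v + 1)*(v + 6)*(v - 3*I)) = v + 1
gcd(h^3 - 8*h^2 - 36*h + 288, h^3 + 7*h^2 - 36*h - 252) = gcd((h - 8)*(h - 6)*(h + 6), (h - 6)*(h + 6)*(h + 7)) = h^2 - 36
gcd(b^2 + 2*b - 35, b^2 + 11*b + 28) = b + 7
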